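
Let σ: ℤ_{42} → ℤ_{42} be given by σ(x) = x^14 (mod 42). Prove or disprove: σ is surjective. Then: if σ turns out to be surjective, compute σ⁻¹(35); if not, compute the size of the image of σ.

σ(4): Repeated squaring mod 42: 4^1 ≡ 4, 4^2 ≡ 4² = 16, 4^4 ≡ 16² = 256 ≡ 4, 4^8 ≡ 4² = 16. Since 14 = 8 + 4 + 2, 4^14 ≡ 16·4·16: 16·4 = 64 ≡ 22, then 22·16 = 352 ≡ 16. So 4^14 ≡ 16 (mod 42).
σ(10): Repeated squaring mod 42: 10^1 ≡ 10, 10^2 ≡ 10² = 100 ≡ 16, 10^4 ≡ 16² = 256 ≡ 4, 10^8 ≡ 4² = 16. Since 14 = 8 + 4 + 2, 10^14 ≡ 16·4·16: 16·4 = 64 ≡ 22, then 22·16 = 352 ≡ 16. So 10^14 ≡ 16 (mod 42).
So σ(4) = σ(10) = 16 while 4 ≠ 10, so σ is not injective.
A non-injective map from the 42-element set ℤ_{42} to itself takes at most 41 distinct values, so it cannot be surjective. So σ is not surjective.
Since σ is not surjective, we determine |image(σ)|. Computing x^14 mod 42 for each x (by repeated squaring, reducing mod 42 at every step), the values σ(0), σ(1), …, σ(41) are: 0, 1, 4, 9, 16, 25, 36, 7, 22, 39, 16, 37, 18, 1, 28, 15, 4, 37, 30, 25, 22, 21, 22, 25, 30, 37, 4, 15, 28, 1, 18, 37, 16, 39, 22, 7, 36, 25, 16, 9, 4, 1.
The distinct values are {0, 1, 4, 7, 9, 15, 16, 18, 21, 22, 25, 28, 30, 36, 37, 39}; there are 16 of them.

16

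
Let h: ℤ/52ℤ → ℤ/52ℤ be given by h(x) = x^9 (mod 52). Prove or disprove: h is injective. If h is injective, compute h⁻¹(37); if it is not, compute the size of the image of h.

h(2): Repeated squaring mod 52: 2^1 ≡ 2, 2^2 ≡ 2² = 4, 2^4 ≡ 4² = 16, 2^8 ≡ 16² = 256 ≡ 48. Since 9 = 8 + 1, 2^9 ≡ 48·2: 48·2 = 96 ≡ 44. So 2^9 ≡ 44 (mod 52).
h(6): Repeated squaring mod 52: 6^1 ≡ 6, 6^2 ≡ 6² = 36, 6^4 ≡ 36² = 1296 ≡ 48, 6^8 ≡ 48² = 2304 ≡ 16. Since 9 = 8 + 1, 6^9 ≡ 16·6: 16·6 = 96 ≡ 44. So 6^9 ≡ 44 (mod 52).
So h(2) = h(6) = 44 while 2 ≠ 6, so h is not injective.
Since h is not injective, we determine |image(h)|. Computing x^9 mod 52 for each x (by repeated squaring, reducing mod 52 at every step), the values h(0), h(1), …, h(51) are: 0, 1, 44, 27, 12, 5, 44, 47, 8, 1, 12, 47, 12, 13, 40, 31, 40, 25, 44, 31, 8, 21, 40, 51, 8, 25, 0, 27, 44, 1, 12, 31, 44, 21, 8, 27, 12, 21, 12, 39, 40, 5, 40, 51, 44, 5, 8, 47, 40, 25, 8, 51.
The distinct values are {0, 1, 5, 8, 12, 13, 21, 25, 27, 31, 39, 40, 44, 47, 51}; there are 15 of them.

15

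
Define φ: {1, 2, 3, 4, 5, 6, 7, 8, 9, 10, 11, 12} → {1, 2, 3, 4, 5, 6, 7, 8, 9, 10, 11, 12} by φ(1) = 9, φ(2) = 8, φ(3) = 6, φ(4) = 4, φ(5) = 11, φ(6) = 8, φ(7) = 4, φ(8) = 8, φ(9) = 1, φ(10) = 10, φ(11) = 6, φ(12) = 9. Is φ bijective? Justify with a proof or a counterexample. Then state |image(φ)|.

7

φ(2) = 8 = φ(6) with 2 ≠ 6, so φ is not injective, hence not bijective.
The image of φ is {1, 4, 6, 8, 9, 10, 11}, which has 7 elements.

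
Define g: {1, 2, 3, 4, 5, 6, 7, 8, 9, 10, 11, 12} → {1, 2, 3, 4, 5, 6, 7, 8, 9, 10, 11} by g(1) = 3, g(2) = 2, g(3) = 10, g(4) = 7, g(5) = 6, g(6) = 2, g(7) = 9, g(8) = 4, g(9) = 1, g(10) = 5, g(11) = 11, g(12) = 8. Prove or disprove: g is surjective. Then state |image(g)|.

Every element of the codomain has a preimage: 1 = g(9), 2 = g(2), 3 = g(1), 4 = g(8), 5 = g(10), 6 = g(5), 7 = g(4), 8 = g(12), 9 = g(7), 10 = g(3), 11 = g(11).
So g is surjective.
The image of g is {1, 2, 3, 4, 5, 6, 7, 8, 9, 10, 11}, which has 11 elements.

11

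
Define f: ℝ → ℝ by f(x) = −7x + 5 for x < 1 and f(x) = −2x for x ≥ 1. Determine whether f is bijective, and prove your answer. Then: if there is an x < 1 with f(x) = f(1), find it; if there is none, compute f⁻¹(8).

-3/7

Both pieces are strictly decreasing (slopes −7 and −2), so each is injective on its own interval.
The left piece maps (−∞, 1) onto (−2, ∞); the right piece maps [1, ∞) onto (−∞, −2].
Since −2 = −2, the images partition ℝ: f is injective and surjective, hence bijective.
Because the two images are disjoint, no x < 1 has f(x) = f(1), so we compute f⁻¹(8): 8 lies in (−2, ∞), so solve −7x + 5 = 8: x = (8 − 5)/(−7) = −3/7.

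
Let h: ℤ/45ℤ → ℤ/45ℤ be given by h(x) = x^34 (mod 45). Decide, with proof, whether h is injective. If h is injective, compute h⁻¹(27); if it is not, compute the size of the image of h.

12

h(2): Repeated squaring mod 45: 2^1 ≡ 2, 2^2 ≡ 2² = 4, 2^4 ≡ 4² = 16, 2^8 ≡ 16² = 256 ≡ 31, 2^16 ≡ 31² = 961 ≡ 16, 2^32 ≡ 16² = 256 ≡ 31. Since 34 = 32 + 2, 2^34 ≡ 31·4: 31·4 = 124 ≡ 34. So 2^34 ≡ 34 (mod 45).
h(7): Repeated squaring mod 45: 7^1 ≡ 7, 7^2 ≡ 7² = 49 ≡ 4, 7^4 ≡ 4² = 16, 7^8 ≡ 16² = 256 ≡ 31, 7^16 ≡ 31² = 961 ≡ 16, 7^32 ≡ 16² = 256 ≡ 31. Since 34 = 32 + 2, 7^34 ≡ 31·4: 31·4 = 124 ≡ 34. So 7^34 ≡ 34 (mod 45).
So h(2) = h(7) = 34 while 2 ≠ 7, therefore h is not injective.
Since h is not injective, we determine |image(h)|. Computing x^34 mod 45 for each x (by repeated squaring, reducing mod 45 at every step), the values h(0), h(1), …, h(44) are: 0, 1, 34, 9, 31, 40, 36, 34, 19, 36, 10, 16, 9, 4, 31, 0, 16, 19, 9, 1, 25, 36, 4, 4, 36, 25, 1, 9, 19, 16, 0, 31, 4, 9, 16, 10, 36, 19, 34, 36, 40, 31, 9, 34, 1.
The distinct values are {0, 1, 4, 9, 10, 16, 19, 25, 31, 34, 36, 40}; there are 12 of them.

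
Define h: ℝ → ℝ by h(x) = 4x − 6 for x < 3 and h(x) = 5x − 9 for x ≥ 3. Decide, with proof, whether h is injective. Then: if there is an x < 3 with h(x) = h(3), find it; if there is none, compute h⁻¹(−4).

Both pieces are strictly increasing (slopes 4 and 5), so each is injective on its own interval.
The left piece maps (−∞, 3) onto (−∞, 6); the right piece maps [3, ∞) onto [6, ∞).
These images are disjoint, so no value is attained by both pieces. Hence h is injective.
Because the two images are disjoint, no x < 3 has h(x) = h(3), so we compute h⁻¹(−4): −4 lies in (−∞, 6), so solve 4x − 6 = −4: x = (−4 + 6)/4 = 1/2.

1/2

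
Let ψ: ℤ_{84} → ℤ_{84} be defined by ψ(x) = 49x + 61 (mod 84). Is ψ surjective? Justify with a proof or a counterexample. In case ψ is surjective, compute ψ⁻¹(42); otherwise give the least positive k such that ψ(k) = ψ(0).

By definition, surjectivity means every element of the codomain has a preimage under ψ.
Since gcd(49, 84) = 7, we have 49x ≡ 0 (mod 7) for all x, so ψ(x) ≡ 5 (mod 7).
But 0 ≢ 5 (mod 7), so 0 ∈ ℤ_{84} has no preimage. So ψ is not surjective.
Since ψ is not surjective, we find the least positive k with ψ(k) = ψ(0): this means 49k ≡ 0 (mod 84), i.e. 84 ∣ 49k. Since gcd(49, 84) = 7, dividing through by 7 this holds exactly when 12 ∣ 7k, and as gcd(7, 12) = 1, exactly when 12 ∣ k.
The smallest positive such k is 12.

12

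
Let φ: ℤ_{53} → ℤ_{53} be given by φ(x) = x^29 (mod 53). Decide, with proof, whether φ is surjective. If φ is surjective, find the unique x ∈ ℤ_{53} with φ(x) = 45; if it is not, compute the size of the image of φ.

2

Since 53 is prime, the nonzero elements of ℤ_{53} form a cyclic group of order 52.
As gcd(29, 52) = 1, raising to the 29th power is a bijection on this group: if u^29 ≡ v^29 then (uv^{−1})^29 = 1, and the only element of order dividing gcd(29, 52) = 1 is 1, so u = v.
With φ(0) = 0 this makes φ injective on all of ℤ_{53}, hence bijective (finite equal-size domain and codomain). In particular φ is surjective.
Since φ is surjective, we find the preimage of 45. The inverse of x ↦ x^29 on (ℤ_{53})^× is x ↦ x^9, because 29·9 = 261 = 5·52 + 1 ≡ 1 (mod 52) and x^{52} = 1 for x ≠ 0 (Fermat). So φ⁻¹(45) = 45^9 mod 53.
Repeated squaring mod 53: 45^1 ≡ 45, 45^2 ≡ 45² = 2025 ≡ 11, 45^4 ≡ 11² = 121 ≡ 15, 45^8 ≡ 15² = 225 ≡ 13. Since 9 = 8 + 1, 45^9 ≡ 13·45: 13·45 = 585 ≡ 2. So 45^9 ≡ 2 (mod 53).
Hence φ⁻¹(45) = 2.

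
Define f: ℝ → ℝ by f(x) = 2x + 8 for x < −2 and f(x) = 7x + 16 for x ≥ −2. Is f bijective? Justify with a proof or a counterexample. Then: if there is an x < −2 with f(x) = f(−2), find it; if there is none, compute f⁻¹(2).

-3

Both pieces are strictly increasing (slopes 2 and 7), so each is injective on its own interval.
The left piece maps (−∞, −2) onto (−∞, 4); the right piece maps [−2, ∞) onto [2, ∞).
These images overlap. In particular f(−2) = 2 (right piece), and solving 2x + 8 = 2 on the left piece gives x = −3 < −2.
So f(−3) = f(−2) with −3 ≠ −2, and f is not injective, hence not bijective. This x = −3 is the requested value below −2.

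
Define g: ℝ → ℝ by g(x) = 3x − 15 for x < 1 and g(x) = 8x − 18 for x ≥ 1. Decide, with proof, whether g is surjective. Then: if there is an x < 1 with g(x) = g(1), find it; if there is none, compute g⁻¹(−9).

Both pieces are strictly increasing (slopes 3 and 8), so each is injective on its own interval.
The left piece maps (−∞, 1) onto (−∞, −12); the right piece maps [1, ∞) onto [−10, ∞).
The union (−∞, −12) ∪ [−10, ∞) omits the interval between −12 and −10; in particular −12 has no preimage. So g is not surjective.
Because the two images are disjoint, no x < 1 has g(x) = g(1), so we compute g⁻¹(−9): −9 lies in [−10, ∞), so solve 8x − 18 = −9: x = (−9 + 18)/8 = 9/8.

9/8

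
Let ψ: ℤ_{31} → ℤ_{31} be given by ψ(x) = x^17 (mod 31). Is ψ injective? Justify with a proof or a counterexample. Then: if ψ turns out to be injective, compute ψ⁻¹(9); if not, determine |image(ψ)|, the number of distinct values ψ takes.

Since 31 is prime, the nonzero elements of ℤ_{31} form a cyclic group of order 30.
As gcd(17, 30) = 1, raising to the 17th power is a bijection on this group: if u^17 ≡ v^17 then (uv^{−1})^17 = 1, and the only element of order dividing gcd(17, 30) = 1 is 1, so u = v.
With ψ(0) = 0 this makes ψ injective on all of ℤ_{31}, hence bijective (finite equal-size domain and codomain). In particular ψ is injective.
Since ψ is injective, we find the preimage of 9. The inverse of x ↦ x^17 on (ℤ_{31})^× is x ↦ x^23, because 17·23 = 391 = 13·30 + 1 ≡ 1 (mod 30) and x^{30} = 1 for x ≠ 0 (Fermat). So ψ⁻¹(9) = 9^23 mod 31.
Repeated squaring mod 31: 9^1 ≡ 9, 9^2 ≡ 9² = 81 ≡ 19, 9^4 ≡ 19² = 361 ≡ 20, 9^8 ≡ 20² = 400 ≡ 28, 9^16 ≡ 28² = 784 ≡ 9. Since 23 = 16 + 4 + 2 + 1, 9^23 ≡ 9·20·19·9: 9·20 = 180 ≡ 25, then 25·19 = 475 ≡ 10, then 10·9 = 90 ≡ 28. So 9^23 ≡ 28 (mod 31).
Hence ψ⁻¹(9) = 28.

28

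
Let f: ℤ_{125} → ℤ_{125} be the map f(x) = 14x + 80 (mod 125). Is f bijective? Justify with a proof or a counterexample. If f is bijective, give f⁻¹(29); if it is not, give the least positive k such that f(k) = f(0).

If f(x_1) = f(x_2), then 14x_1 ≡ 14x_2 (mod 125). Because gcd(14, 125) = 1, we may cancel 14 to get x_1 ≡ x_2 (mod 125).
We now compute 14⁻¹ mod 125 explicitly. Euclid's algorithm: 125 = 8·14 + 13, 14 = 1·13 + 1; back-substituting gives 1 = 9·14 − 1·125, so 14⁻¹ ≡ 9 (mod 125).
For any y ∈ ℤ_{125}, x = 9(y − 80) mod 125 satisfies f(x) = 14·9(y − 80) + 80 ≡ y (since 14·9 ≡ 1 mod 125). So every y has a preimage.
Hence f is bijective.
Since f is bijective, we find f⁻¹(29): we need 14x ≡ 29 − 80 ≡ 74 (mod 125). Using 14⁻¹ = 9: x ≡ 9·74 = 666 = 5·125 + 41, so x = 41.
Check: f(41) = 14·41 + 80 = 654 = 5·125 + 29 ≡ 29 (mod 125).

41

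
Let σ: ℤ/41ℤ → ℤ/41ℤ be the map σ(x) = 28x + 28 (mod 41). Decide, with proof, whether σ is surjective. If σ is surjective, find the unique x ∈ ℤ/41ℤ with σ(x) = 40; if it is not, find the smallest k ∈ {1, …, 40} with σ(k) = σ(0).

Since gcd(28, 41) = 1, 28 is invertible modulo 41. Euclid's algorithm: 41 = 1·28 + 13, 28 = 2·13 + 2, 13 = 6·2 + 1; back-substituting gives 1 = 22·28 − 15·41, so 28⁻¹ ≡ 22 (mod 41).
For any y ∈ ℤ/41ℤ, x = 22(y − 28) mod 41 satisfies σ(x) = 28·22(y − 28) + 28 ≡ y (since 28·22 ≡ 1 mod 41). So every y has a preimage.
Hence σ is surjective.
Since σ is surjective, we find σ⁻¹(40): we need 28x ≡ 40 − 28 ≡ 12 (mod 41). Using 28⁻¹ = 22: x ≡ 22·12 = 264 = 6·41 + 18, so x = 18.
Check: σ(18) = 28·18 + 28 = 532 = 12·41 + 40 ≡ 40 (mod 41).

18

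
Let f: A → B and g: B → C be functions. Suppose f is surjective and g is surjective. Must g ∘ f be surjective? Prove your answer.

surjective

Let c ∈ C. Since g is surjective, there is b ∈ B with g(b) = c. Since f is surjective, there is a ∈ A with f(a) = b.
Then (g ∘ f)(a) = g(b) = c. Therefore g ∘ f is surjective.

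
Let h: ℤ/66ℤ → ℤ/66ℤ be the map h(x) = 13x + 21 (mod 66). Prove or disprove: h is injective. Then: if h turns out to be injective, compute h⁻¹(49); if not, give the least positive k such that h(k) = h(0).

Recall: h is injective if h(a) = h(b) implies a = b.
Suppose h(a) = h(b) in ℤ/66ℤ. Then 13a + 21 ≡ 13b + 21 (mod 66), hence 13(a − b) ≡ 0 (mod 66).
Since gcd(13, 66) = 1, 13 is invertible modulo 66, thus a − b ≡ 0 (mod 66), i.e. a = b.
Thus h is injective.
We now compute 13⁻¹ mod 66 explicitly. Euclid's algorithm: 66 = 5·13 + 1; back-substituting gives 1 = 61·13 − 12·66, so 13⁻¹ ≡ 61 (mod 66).
Since h is injective, we compute h⁻¹(49): solve 13x + 21 ≡ 49 (mod 66), i.e. 13x ≡ 28 (mod 66).
Multiplying by 13⁻¹ = 61 gives x ≡ 61·28 = 1708 = 25·66 + 58 ≡ 58 (mod 66).
Check: h(58) = 13·58 + 21 = 775 = 11·66 + 49 ≡ 49 (mod 66).

58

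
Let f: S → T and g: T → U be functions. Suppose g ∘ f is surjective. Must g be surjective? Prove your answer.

surjective

Let c ∈ U. Since g ∘ f is surjective, some a ∈ S has g(f(a)) = c. Then b = f(a) ∈ T satisfies g(b) = c. So g is surjective.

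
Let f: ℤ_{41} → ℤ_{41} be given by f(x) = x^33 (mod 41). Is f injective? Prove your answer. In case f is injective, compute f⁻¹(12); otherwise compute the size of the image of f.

Since 41 is prime, the nonzero elements of ℤ_{41} form a cyclic group of order 40.
As gcd(33, 40) = 1, raising to the 33rd power is a bijection on this group: if s^33 ≡ t^33 then (st^{−1})^33 = 1, and the only element of order dividing gcd(33, 40) = 1 is 1, so s = t.
With f(0) = 0 this makes f injective on all of ℤ_{41}, hence bijective (finite equal-size domain and codomain). In particular f is injective.
Since f is injective, we find the preimage of 12. The inverse of x ↦ x^33 on (ℤ_{41})^× is x ↦ x^17, because 33·17 = 561 = 14·40 + 1 ≡ 1 (mod 40) and x^{40} = 1 for x ≠ 0 (Fermat). So f⁻¹(12) = 12^17 mod 41.
Repeated squaring mod 41: 12^1 ≡ 12, 12^2 ≡ 12² = 144 ≡ 21, 12^4 ≡ 21² = 441 ≡ 31, 12^8 ≡ 31² = 961 ≡ 18, 12^16 ≡ 18² = 324 ≡ 37. Since 17 = 16 + 1, 12^17 ≡ 37·12: 37·12 = 444 ≡ 34. So 12^17 ≡ 34 (mod 41).
Hence f⁻¹(12) = 34.

34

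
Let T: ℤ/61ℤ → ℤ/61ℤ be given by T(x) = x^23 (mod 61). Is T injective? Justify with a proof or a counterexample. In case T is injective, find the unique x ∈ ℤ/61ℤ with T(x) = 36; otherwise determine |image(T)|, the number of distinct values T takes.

46

Since 61 is prime, the nonzero elements of ℤ/61ℤ form a cyclic group of order 60.
As gcd(23, 60) = 1, raising to the 23rd power is a bijection on this group: if s^23 ≡ t^23 then (st^{−1})^23 = 1, and the only element of order dividing gcd(23, 60) = 1 is 1, so s = t.
With T(0) = 0 this makes T injective on all of ℤ/61ℤ, hence bijective (finite equal-size domain and codomain). In particular T is injective.
Since T is injective, we find the preimage of 36. The inverse of x ↦ x^23 on (ℤ/61ℤ)^× is x ↦ x^47, because 23·47 = 1081 = 18·60 + 1 ≡ 1 (mod 60) and x^{60} = 1 for x ≠ 0 (Fermat). So T⁻¹(36) = 36^47 mod 61.
Repeated squaring mod 61: 36^1 ≡ 36, 36^2 ≡ 36² = 1296 ≡ 15, 36^4 ≡ 15² = 225 ≡ 42, 36^8 ≡ 42² = 1764 ≡ 56, 36^16 ≡ 56² = 3136 ≡ 25, 36^32 ≡ 25² = 625 ≡ 15. Since 47 = 32 + 8 + 4 + 2 + 1, 36^47 ≡ 15·56·42·15·36: 15·56 = 840 ≡ 47, then 47·42 = 1974 ≡ 22, then 22·15 = 330 ≡ 25, then 25·36 = 900 ≡ 46. So 36^47 ≡ 46 (mod 61).
Hence T⁻¹(36) = 46.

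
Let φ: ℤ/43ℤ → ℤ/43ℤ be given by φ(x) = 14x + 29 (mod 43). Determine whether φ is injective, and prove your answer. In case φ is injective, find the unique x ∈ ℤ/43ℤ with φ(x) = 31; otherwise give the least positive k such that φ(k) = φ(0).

37

Recall that φ is injective if φ(s) = φ(t) implies s = t.
Suppose φ(s) = φ(t) in ℤ/43ℤ. Then 14s + 29 ≡ 14t + 29 (mod 43), therefore 14(s − t) ≡ 0 (mod 43).
Since gcd(14, 43) = 1, 14 is invertible modulo 43, hence s − t ≡ 0 (mod 43), i.e. s = t.
Hence φ is injective.
We now compute 14⁻¹ mod 43 explicitly. Euclid's algorithm: 43 = 3·14 + 1; back-substituting gives 1 = 40·14 − 13·43, so 14⁻¹ ≡ 40 (mod 43).
Since φ is injective, we find φ⁻¹(31): we need 14x ≡ 31 − 29 ≡ 2 (mod 43). Using 14⁻¹ = 40: x ≡ 40·2 = 80 = 1·43 + 37, so x = 37.
Check: φ(37) = 14·37 + 29 = 547 = 12·43 + 31 ≡ 31 (mod 43).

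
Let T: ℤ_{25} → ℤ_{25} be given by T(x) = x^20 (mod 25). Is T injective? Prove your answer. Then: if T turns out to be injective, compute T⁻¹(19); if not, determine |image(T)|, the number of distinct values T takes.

T(1) = 1^20 = 1.
T(2): Repeated squaring mod 25: 2^1 ≡ 2, 2^2 ≡ 2² = 4, 2^4 ≡ 4² = 16, 2^8 ≡ 16² = 256 ≡ 6, 2^16 ≡ 6² = 36 ≡ 11. Since 20 = 16 + 4, 2^20 ≡ 11·16: 11·16 = 176 ≡ 1. So 2^20 ≡ 1 (mod 25).
So T(1) = T(2) = 1 while 1 ≠ 2, hence T is not injective.
Since T is not injective, we determine |image(T)|. Computing x^20 mod 25 for each x (by repeated squaring, reducing mod 25 at every step), the values T(0), T(1), …, T(24) are: 0, 1, 1, 1, 1, 0, 1, 1, 1, 1, 0, 1, 1, 1, 1, 0, 1, 1, 1, 1, 0, 1, 1, 1, 1.
The distinct values are {0, 1}; there are 2 of them.

2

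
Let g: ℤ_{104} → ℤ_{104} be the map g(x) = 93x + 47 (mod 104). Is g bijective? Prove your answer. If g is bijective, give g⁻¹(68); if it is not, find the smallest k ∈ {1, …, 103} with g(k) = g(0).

Suppose g(s) = g(t) in ℤ_{104}. Then 93s + 47 ≡ 93t + 47 (mod 104), hence 93(s − t) ≡ 0 (mod 104).
Since gcd(93, 104) = 1, 93 is invertible modulo 104, so s − t ≡ 0 (mod 104), i.e. s = t.
We now compute 93⁻¹ mod 104 explicitly. Euclid's algorithm: 104 = 1·93 + 11, 93 = 8·11 + 5, 11 = 2·5 + 1; back-substituting gives 1 = 85·93 − 76·104, so 93⁻¹ ≡ 85 (mod 104).
For any y ∈ ℤ_{104}, x = 85(y − 47) mod 104 satisfies g(x) = 93·85(y − 47) + 47 ≡ y (since 93·85 ≡ 1 mod 104). So every y has a preimage.
So g is bijective.
Since g is bijective, we find g⁻¹(68): we need 93x ≡ 68 − 47 ≡ 21 (mod 104). Using 93⁻¹ = 85: x ≡ 85·21 = 1785 = 17·104 + 17, so x = 17.
Check: g(17) = 93·17 + 47 = 1628 = 15·104 + 68 ≡ 68 (mod 104).

17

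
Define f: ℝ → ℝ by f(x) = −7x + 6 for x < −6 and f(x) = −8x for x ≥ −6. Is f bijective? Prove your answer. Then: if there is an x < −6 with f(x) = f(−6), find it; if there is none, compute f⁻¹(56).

-50/7

Both pieces are strictly decreasing (slopes −7 and −8), so each is injective on its own interval.
The left piece maps (−∞, −6) onto (48, ∞); the right piece maps [−6, ∞) onto (−∞, 48].
Since 48 = 48, the images partition ℝ: f is injective and surjective, hence bijective.
Because the two images are disjoint, no x < −6 has f(x) = f(−6), so we compute f⁻¹(56): 56 lies in (48, ∞), so solve −7x + 6 = 56: x = (56 − 6)/(−7) = −50/7.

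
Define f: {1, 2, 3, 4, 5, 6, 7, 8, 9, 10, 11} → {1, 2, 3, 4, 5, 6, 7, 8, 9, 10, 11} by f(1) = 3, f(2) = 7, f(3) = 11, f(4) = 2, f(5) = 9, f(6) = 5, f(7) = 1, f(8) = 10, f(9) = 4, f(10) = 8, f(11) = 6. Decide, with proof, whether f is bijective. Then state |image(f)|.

The values 3, 7, 11, 2, 9, 5, 1, 10, 4, 8, 6 are a permutation of {1, 2, 3, 4, 5, 6, 7, 8, 9, 10, 11}: each element appears exactly once.
So f is injective and surjective, hence bijective.
The image of f is {1, 2, 3, 4, 5, 6, 7, 8, 9, 10, 11}, which has 11 elements.

11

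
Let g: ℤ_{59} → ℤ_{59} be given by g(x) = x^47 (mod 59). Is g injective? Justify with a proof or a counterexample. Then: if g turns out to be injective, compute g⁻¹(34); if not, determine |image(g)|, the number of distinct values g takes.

Since 59 is prime, the nonzero elements of ℤ_{59} form a cyclic group of order 58.
As gcd(47, 58) = 1, raising to the 47th power is a bijection on this group: if u^47 ≡ v^47 then (uv^{−1})^47 = 1, and the only element of order dividing gcd(47, 58) = 1 is 1, so u = v.
With g(0) = 0 this makes g injective on all of ℤ_{59}, hence bijective (finite equal-size domain and codomain). In particular g is injective.
Since g is injective, we find the preimage of 34. The inverse of x ↦ x^47 on (ℤ_{59})^× is x ↦ x^21, because 47·21 = 987 = 17·58 + 1 ≡ 1 (mod 58) and x^{58} = 1 for x ≠ 0 (Fermat). So g⁻¹(34) = 34^21 mod 59.
Repeated squaring mod 59: 34^1 ≡ 34, 34^2 ≡ 34² = 1156 ≡ 35, 34^4 ≡ 35² = 1225 ≡ 45, 34^8 ≡ 45² = 2025 ≡ 19, 34^16 ≡ 19² = 361 ≡ 7. Since 21 = 16 + 4 + 1, 34^21 ≡ 7·45·34: 7·45 = 315 ≡ 20, then 20·34 = 680 ≡ 31. So 34^21 ≡ 31 (mod 59).
Hence g⁻¹(34) = 31.

31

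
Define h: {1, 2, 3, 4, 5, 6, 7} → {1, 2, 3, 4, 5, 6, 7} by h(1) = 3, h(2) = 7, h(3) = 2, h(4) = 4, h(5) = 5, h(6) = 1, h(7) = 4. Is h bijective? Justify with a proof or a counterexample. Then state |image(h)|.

h(4) = 4 = h(7) with 4 ≠ 7, so h is not injective, hence not bijective.
The image of h is {1, 2, 3, 4, 5, 7}, which has 6 elements.

6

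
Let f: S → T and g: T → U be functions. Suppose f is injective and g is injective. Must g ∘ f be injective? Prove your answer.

Suppose (g ∘ f)(x_1) = (g ∘ f)(x_2), i.e. g(f(x_1)) = g(f(x_2)).
Since g is injective, f(x_1) = f(x_2). Since f is injective, x_1 = x_2. Thus g ∘ f is injective.

injective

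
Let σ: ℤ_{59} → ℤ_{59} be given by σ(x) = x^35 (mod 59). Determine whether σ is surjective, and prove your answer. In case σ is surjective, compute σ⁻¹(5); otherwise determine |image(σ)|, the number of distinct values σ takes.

57

Since 59 is prime, the nonzero elements of ℤ_{59} form a cyclic group of order 58.
As gcd(35, 58) = 1, raising to the 35th power is a bijection on this group: if a^35 ≡ b^35 then (ab^{−1})^35 = 1, and the only element of order dividing gcd(35, 58) = 1 is 1, so a = b.
With σ(0) = 0 this makes σ injective on all of ℤ_{59}, hence bijective (finite equal-size domain and codomain). In particular σ is surjective.
Since σ is surjective, we find the preimage of 5. The inverse of x ↦ x^35 on (ℤ_{59})^× is x ↦ x^5, because 35·5 = 175 = 3·58 + 1 ≡ 1 (mod 58) and x^{58} = 1 for x ≠ 0 (Fermat). So σ⁻¹(5) = 5^5 mod 59.
Repeated squaring mod 59: 5^1 ≡ 5, 5^2 ≡ 5² = 25, 5^4 ≡ 25² = 625 ≡ 35. Since 5 = 4 + 1, 5^5 ≡ 35·5: 35·5 = 175 ≡ 57. So 5^5 ≡ 57 (mod 59).
Hence σ⁻¹(5) = 57.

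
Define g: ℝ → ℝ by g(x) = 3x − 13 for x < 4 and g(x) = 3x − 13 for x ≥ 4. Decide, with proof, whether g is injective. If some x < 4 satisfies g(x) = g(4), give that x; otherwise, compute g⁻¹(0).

Both pieces are strictly increasing (slopes 3 and 3), so each is injective on its own interval.
The left piece maps (−∞, 4) onto (−∞, −1); the right piece maps [4, ∞) onto [−1, ∞).
These images are disjoint, so no value is attained by both pieces. Hence g is injective.
Because the two images are disjoint, no x < 4 has g(x) = g(4), so we compute g⁻¹(0): 0 lies in [−1, ∞), so solve 3x − 13 = 0: x = (0 + 13)/3 = 13/3.

13/3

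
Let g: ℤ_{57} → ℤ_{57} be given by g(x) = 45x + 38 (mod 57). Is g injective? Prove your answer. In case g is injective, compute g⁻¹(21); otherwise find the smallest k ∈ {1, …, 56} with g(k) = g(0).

We have gcd(45, 57) = 3 > 1. Taking u = 0 and v = 19: g(0) = 38 and g(19) = 45·19 + 38 = 893 ≡ 38 (mod 57).
So g(0) = g(19) while 0 ≠ 19, therefore g is not injective.
Since g is not injective, we find the least positive k with g(k) = g(0): this means 45k ≡ 0 (mod 57), i.e. 57 ∣ 45k. Since gcd(45, 57) = 3, dividing through by 3 this holds exactly when 19 ∣ 15k, and as gcd(15, 19) = 1, exactly when 19 ∣ k.
The smallest positive such k is 19.

19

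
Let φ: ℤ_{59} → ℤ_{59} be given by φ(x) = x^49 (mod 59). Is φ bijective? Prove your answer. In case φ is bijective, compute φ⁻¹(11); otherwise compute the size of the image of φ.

47

Since 59 is prime, the nonzero elements of ℤ_{59} form a cyclic group of order 58.
As gcd(49, 58) = 1, raising to the 49th power is a bijection on this group: if u^49 ≡ v^49 then (uv^{−1})^49 = 1, and the only element of order dividing gcd(49, 58) = 1 is 1, so u = v.
With φ(0) = 0 this makes φ injective on all of ℤ_{59}, hence bijective (finite equal-size domain and codomain). In particular φ is bijective.
Since φ is bijective, we find the preimage of 11. The inverse of x ↦ x^49 on (ℤ_{59})^× is x ↦ x^45, because 49·45 = 2205 = 38·58 + 1 ≡ 1 (mod 58) and x^{58} = 1 for x ≠ 0 (Fermat). So φ⁻¹(11) = 11^45 mod 59.
Repeated squaring mod 59: 11^1 ≡ 11, 11^2 ≡ 11² = 121 ≡ 3, 11^4 ≡ 3² = 9, 11^8 ≡ 9² = 81 ≡ 22, 11^16 ≡ 22² = 484 ≡ 12, 11^32 ≡ 12² = 144 ≡ 26. Since 45 = 32 + 8 + 4 + 1, 11^45 ≡ 26·22·9·11: 26·22 = 572 ≡ 41, then 41·9 = 369 ≡ 15, then 15·11 = 165 ≡ 47. So 11^45 ≡ 47 (mod 59).
Hence φ⁻¹(11) = 47.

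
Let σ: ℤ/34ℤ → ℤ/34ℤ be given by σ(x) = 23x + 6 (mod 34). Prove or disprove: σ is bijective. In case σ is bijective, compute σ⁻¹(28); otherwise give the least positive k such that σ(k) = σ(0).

Recall that injectivity means: for all x_1, x_2 in the domain, σ(x_1) = σ(x_2) implies x_1 = x_2.
If σ(x_1) = σ(x_2), then 23x_1 ≡ 23x_2 (mod 34). Because gcd(23, 34) = 1, we may cancel 23 to get x_1 ≡ x_2 (mod 34).
We now compute 23⁻¹ mod 34 explicitly. Euclid's algorithm: 34 = 1·23 + 11, 23 = 2·11 + 1; back-substituting gives 1 = 3·23 − 2·34, so 23⁻¹ ≡ 3 (mod 34).
Then y ↦ 3(y − 6) is a two-sided inverse to σ, so every y ∈ ℤ/34ℤ has a preimage.
Hence σ is bijective.
Since σ is bijective, we find σ⁻¹(28): we need 23x ≡ 28 − 6 ≡ 22 (mod 34). Using 23⁻¹ = 3: x ≡ 3·22 = 66 = 1·34 + 32, so x = 32.
Check: σ(32) = 23·32 + 6 = 742 = 21·34 + 28 ≡ 28 (mod 34).

32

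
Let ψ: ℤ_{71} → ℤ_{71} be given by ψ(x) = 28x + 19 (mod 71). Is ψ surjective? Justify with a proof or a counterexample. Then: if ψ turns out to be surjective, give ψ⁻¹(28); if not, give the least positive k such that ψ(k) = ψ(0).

13

Since gcd(28, 71) = 1, 28 is invertible modulo 71. Euclid's algorithm: 71 = 2·28 + 15, 28 = 1·15 + 13, 15 = 1·13 + 2, 13 = 6·2 + 1; back-substituting gives 1 = 33·28 − 13·71, so 28⁻¹ ≡ 33 (mod 71).
Then y ↦ 33(y − 19) is a two-sided inverse to ψ, so every y ∈ ℤ_{71} has a preimage.
Hence ψ is surjective.
Since ψ is surjective, we find ψ⁻¹(28): we need 28x ≡ 28 − 19 ≡ 9 (mod 71). Using 28⁻¹ = 33: x ≡ 33·9 = 297 = 4·71 + 13, so x = 13.
Check: ψ(13) = 28·13 + 19 = 383 = 5·71 + 28 ≡ 28 (mod 71).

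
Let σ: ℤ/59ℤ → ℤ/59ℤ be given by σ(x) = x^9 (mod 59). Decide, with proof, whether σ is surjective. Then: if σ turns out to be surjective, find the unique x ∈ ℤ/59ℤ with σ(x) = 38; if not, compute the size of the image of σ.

Since 59 is prime, the nonzero elements of ℤ/59ℤ form a cyclic group of order 58.
As gcd(9, 58) = 1, raising to the 9th power is a bijection on this group: if a^9 ≡ b^9 then (ab^{−1})^9 = 1, and the only element of order dividing gcd(9, 58) = 1 is 1, so a = b.
With σ(0) = 0 this makes σ injective on all of ℤ/59ℤ, hence bijective (finite equal-size domain and codomain). In particular σ is surjective.
Since σ is surjective, we find the preimage of 38. The inverse of x ↦ x^9 on (ℤ/59ℤ)^× is x ↦ x^13, because 9·13 = 117 = 2·58 + 1 ≡ 1 (mod 58) and x^{58} = 1 for x ≠ 0 (Fermat). So σ⁻¹(38) = 38^13 mod 59.
Repeated squaring mod 59: 38^1 ≡ 38, 38^2 ≡ 38² = 1444 ≡ 28, 38^4 ≡ 28² = 784 ≡ 17, 38^8 ≡ 17² = 289 ≡ 53. Since 13 = 8 + 4 + 1, 38^13 ≡ 53·17·38: 53·17 = 901 ≡ 16, then 16·38 = 608 ≡ 18. So 38^13 ≡ 18 (mod 59).
Hence σ⁻¹(38) = 18.

18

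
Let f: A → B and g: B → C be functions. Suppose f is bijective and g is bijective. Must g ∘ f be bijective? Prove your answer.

bijective

Injectivity: if g(f(x_1)) = g(f(x_2)) then f(x_1) = f(x_2) (g injective) so x_1 = x_2 (f injective).
Surjectivity: for c ∈ C pick b with g(b) = c, then a with f(a) = b; then (g ∘ f)(a) = c.
Thus g ∘ f is bijective.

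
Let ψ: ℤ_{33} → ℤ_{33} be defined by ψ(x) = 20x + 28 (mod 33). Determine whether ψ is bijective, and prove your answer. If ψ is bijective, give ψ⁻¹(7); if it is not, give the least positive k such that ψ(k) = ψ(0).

27

By definition, injectivity means: for all a, b in the domain, ψ(a) = ψ(b) implies a = b.
If ψ(a) = ψ(b), then 20a ≡ 20b (mod 33). Because gcd(20, 33) = 1, we may cancel 20 to get a ≡ b (mod 33).
We now compute 20⁻¹ mod 33 explicitly. Euclid's algorithm: 33 = 1·20 + 13, 20 = 1·13 + 7, 13 = 1·7 + 6, 7 = 1·6 + 1; back-substituting gives 1 = 5·20 − 3·33, so 20⁻¹ ≡ 5 (mod 33).
For any y ∈ ℤ_{33}, x = 5(y − 28) mod 33 satisfies ψ(x) = 20·5(y − 28) + 28 ≡ y (since 20·5 ≡ 1 mod 33). So every y has a preimage.
Thus ψ is bijective.
Since ψ is bijective, we find ψ⁻¹(7): we need 20x ≡ 7 − 28 ≡ 12 (mod 33). Using 20⁻¹ = 5: x ≡ 5·12 = 60 = 1·33 + 27, so x = 27.
Check: ψ(27) = 20·27 + 28 = 568 = 17·33 + 7 ≡ 7 (mod 33).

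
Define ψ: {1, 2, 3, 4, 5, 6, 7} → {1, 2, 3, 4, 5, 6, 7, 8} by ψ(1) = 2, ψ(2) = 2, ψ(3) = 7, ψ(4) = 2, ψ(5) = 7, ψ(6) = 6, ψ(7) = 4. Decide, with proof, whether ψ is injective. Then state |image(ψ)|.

4

ψ(1) = 2 = ψ(2) with 1 ≠ 2, so ψ is not injective.
The image of ψ is {2, 4, 6, 7}, which has 4 elements.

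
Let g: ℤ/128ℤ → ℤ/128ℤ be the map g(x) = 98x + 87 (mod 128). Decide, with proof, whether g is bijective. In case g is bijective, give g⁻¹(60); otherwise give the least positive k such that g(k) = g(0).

64

We have gcd(98, 128) = 2 > 1. Taking x_1 = 0 and x_2 = 64: g(0) = 87 and g(64) = 98·64 + 87 = 6359 ≡ 87 (mod 128).
So g(0) = g(64) while 0 ≠ 64, so g is not injective, hence not bijective.
Since g is not bijective, we find the least positive k with g(k) = g(0): this means 98k ≡ 0 (mod 128), i.e. 128 ∣ 98k. Since gcd(98, 128) = 2, dividing through by 2 this holds exactly when 64 ∣ 49k, and as gcd(49, 64) = 1, exactly when 64 ∣ k.
The smallest positive such k is 64.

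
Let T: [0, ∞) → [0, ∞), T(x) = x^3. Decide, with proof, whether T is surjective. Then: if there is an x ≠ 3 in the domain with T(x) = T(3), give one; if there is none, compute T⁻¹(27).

For any y ∈ [0, ∞), x = y^{1/3} ∈ [0, ∞) gives T(x) = y, so T is surjective.
Since x ↦ x^3 is strictly increasing on [0, ∞), it is injective there, so no x ≠ 3 in the domain has T(x) = T(3). We therefore compute T⁻¹(27) = 27^{1/3} = 3 (indeed 3^3 = 27).

3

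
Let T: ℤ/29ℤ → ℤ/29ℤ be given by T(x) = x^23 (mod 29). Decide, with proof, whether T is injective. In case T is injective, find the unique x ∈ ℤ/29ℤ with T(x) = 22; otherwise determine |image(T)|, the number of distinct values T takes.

6

Since 29 is prime, the nonzero elements of ℤ/29ℤ form a cyclic group of order 28.
As gcd(23, 28) = 1, raising to the 23rd power is a bijection on this group: if u^23 ≡ v^23 then (uv^{−1})^23 = 1, and the only element of order dividing gcd(23, 28) = 1 is 1, so u = v.
With T(0) = 0 this makes T injective on all of ℤ/29ℤ, hence bijective (finite equal-size domain and codomain). In particular T is injective.
Since T is injective, we find the preimage of 22. The inverse of x ↦ x^23 on (ℤ/29ℤ)^× is x ↦ x^11, because 23·11 = 253 = 9·28 + 1 ≡ 1 (mod 28) and x^{28} = 1 for x ≠ 0 (Fermat). So T⁻¹(22) = 22^11 mod 29.
Repeated squaring mod 29: 22^1 ≡ 22, 22^2 ≡ 22² = 484 ≡ 20, 22^4 ≡ 20² = 400 ≡ 23, 22^8 ≡ 23² = 529 ≡ 7. Since 11 = 8 + 2 + 1, 22^11 ≡ 7·20·22: 7·20 = 140 ≡ 24, then 24·22 = 528 ≡ 6. So 22^11 ≡ 6 (mod 29).
Hence T⁻¹(22) = 6.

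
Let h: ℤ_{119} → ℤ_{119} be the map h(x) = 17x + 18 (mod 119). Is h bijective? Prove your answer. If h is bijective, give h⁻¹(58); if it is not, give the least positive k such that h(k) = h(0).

7

We have gcd(17, 119) = 17 > 1. Taking s = 0 and t = 7: h(0) = 18 and h(7) = 17·7 + 18 = 137 ≡ 18 (mod 119).
So h(0) = h(7) while 0 ≠ 7, so h is not injective, hence not bijective.
Since h is not bijective, we find the least positive k with h(k) = h(0): this means 17k ≡ 0 (mod 119), i.e. 119 ∣ 17k. Since gcd(17, 119) = 17, dividing through by 17 this holds exactly when 7 ∣ k.
The smallest positive such k is 7.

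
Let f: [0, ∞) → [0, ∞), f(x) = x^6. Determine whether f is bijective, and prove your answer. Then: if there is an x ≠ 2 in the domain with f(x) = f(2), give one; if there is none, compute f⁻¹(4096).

4

On [0, ∞), x ↦ x^6 is strictly increasing (injective) and for any y ∈ [0, ∞) the 6th root y^{1/6} lies in [0, ∞) (surjective). So f is bijective.
Since x ↦ x^6 is strictly increasing on [0, ∞), it is injective there, so no x ≠ 2 in the domain has f(x) = f(2). We therefore compute f⁻¹(4096) = 4096^{1/6} = 4 (indeed 4^6 = 4096).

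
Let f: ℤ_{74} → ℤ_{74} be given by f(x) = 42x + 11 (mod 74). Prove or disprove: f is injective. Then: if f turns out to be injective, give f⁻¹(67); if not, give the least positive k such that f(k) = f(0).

37

Recall: f is injective if f(u) = f(v) implies u = v.
We have gcd(42, 74) = 2 > 1. Taking u = 0 and v = 37: f(0) = 11 and f(37) = 42·37 + 11 = 1565 ≡ 11 (mod 74).
So f(0) = f(37) while 0 ≠ 37, hence f is not injective.
Since f is not injective, we find the least positive k with f(k) = f(0): this means 42k ≡ 0 (mod 74), i.e. 74 ∣ 42k. Since gcd(42, 74) = 2, dividing through by 2 this holds exactly when 37 ∣ 21k, and as gcd(21, 37) = 1, exactly when 37 ∣ k.
The smallest positive such k is 37.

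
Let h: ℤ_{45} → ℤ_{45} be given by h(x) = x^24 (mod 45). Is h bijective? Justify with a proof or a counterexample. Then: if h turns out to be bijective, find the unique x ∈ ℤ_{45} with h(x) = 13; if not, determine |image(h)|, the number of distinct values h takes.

4

h(1) = 1^24 = 1.
h(2): Repeated squaring mod 45: 2^1 ≡ 2, 2^2 ≡ 2² = 4, 2^4 ≡ 4² = 16, 2^8 ≡ 16² = 256 ≡ 31, 2^16 ≡ 31² = 961 ≡ 16. Since 24 = 16 + 8, 2^24 ≡ 16·31: 16·31 = 496 ≡ 1. So 2^24 ≡ 1 (mod 45).
So h(1) = h(2) = 1 while 1 ≠ 2, so h is not injective, hence not bijective.
Since h is not bijective, we determine |image(h)|. Computing x^24 mod 45 for each x (by repeated squaring, reducing mod 45 at every step), the values h(0), h(1), …, h(44) are: 0, 1, 1, 36, 1, 10, 36, 1, 1, 36, 10, 1, 36, 1, 1, 0, 1, 1, 36, 1, 10, 36, 1, 1, 36, 10, 1, 36, 1, 1, 0, 1, 1, 36, 1, 10, 36, 1, 1, 36, 10, 1, 36, 1, 1.
The distinct values are {0, 1, 10, 36}; there are 4 of them.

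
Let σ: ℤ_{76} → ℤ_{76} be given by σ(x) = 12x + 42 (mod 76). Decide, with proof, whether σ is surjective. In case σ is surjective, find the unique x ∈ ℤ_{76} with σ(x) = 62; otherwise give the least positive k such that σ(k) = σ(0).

Since gcd(12, 76) = 4, we have 12x ≡ 0 (mod 4) for all x, so σ(x) ≡ 2 (mod 4).
But 0 ≢ 2 (mod 4), so 0 ∈ ℤ_{76} has no preimage. Thus σ is not surjective.
Since σ is not surjective, we find the least positive k with σ(k) = σ(0): this means 12k ≡ 0 (mod 76), i.e. 76 ∣ 12k. Since gcd(12, 76) = 4, dividing through by 4 this holds exactly when 19 ∣ 3k, and as gcd(3, 19) = 1, exactly when 19 ∣ k.
The smallest positive such k is 19.

19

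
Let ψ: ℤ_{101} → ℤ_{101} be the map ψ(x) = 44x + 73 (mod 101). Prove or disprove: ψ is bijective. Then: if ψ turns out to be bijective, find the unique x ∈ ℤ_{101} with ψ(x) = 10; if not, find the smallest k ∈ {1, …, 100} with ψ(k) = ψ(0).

33

Suppose ψ(s) = ψ(t) in ℤ_{101}. Then 44s + 73 ≡ 44t + 73 (mod 101), thus 44(s − t) ≡ 0 (mod 101).
Since gcd(44, 101) = 1, 44 is invertible modulo 101, thus s − t ≡ 0 (mod 101), i.e. s = t.
We now compute 44⁻¹ mod 101 explicitly. Euclid's algorithm: 101 = 2·44 + 13, 44 = 3·13 + 5, 13 = 2·5 + 3, 5 = 1·3 + 2, 3 = 1·2 + 1; back-substituting gives 1 = 62·44 − 27·101, so 44⁻¹ ≡ 62 (mod 101).
Then y ↦ 62(y − 73) is a two-sided inverse to ψ, so every y ∈ ℤ_{101} has a preimage.
Therefore ψ is bijective.
Since ψ is bijective, we compute ψ⁻¹(10): solve 44x + 73 ≡ 10 (mod 101), i.e. 44x ≡ 38 (mod 101).
Multiplying by 44⁻¹ = 62 gives x ≡ 62·38 = 2356 = 23·101 + 33 ≡ 33 (mod 101).
Check: ψ(33) = 44·33 + 73 = 1525 = 15·101 + 10 ≡ 10 (mod 101).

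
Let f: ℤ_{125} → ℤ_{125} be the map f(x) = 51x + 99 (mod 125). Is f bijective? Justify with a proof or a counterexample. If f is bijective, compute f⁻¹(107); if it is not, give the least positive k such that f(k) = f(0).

If f(u) = f(v), then 51u ≡ 51v (mod 125). Because gcd(51, 125) = 1, we may cancel 51 to get u ≡ v (mod 125).
We now compute 51⁻¹ mod 125 explicitly. Euclid's algorithm: 125 = 2·51 + 23, 51 = 2·23 + 5, 23 = 4·5 + 3, 5 = 1·3 + 2, 3 = 1·2 + 1; back-substituting gives 1 = 76·51 − 31·125, so 51⁻¹ ≡ 76 (mod 125).
For any y ∈ ℤ_{125}, x = 76(y − 99) mod 125 satisfies f(x) = 51·76(y − 99) + 99 ≡ y (since 51·76 ≡ 1 mod 125). So every y has a preimage.
So f is bijective.
Since f is bijective, we compute f⁻¹(107): solve 51x + 99 ≡ 107 (mod 125), i.e. 51x ≡ 8 (mod 125).
Multiplying by 51⁻¹ = 76 gives x ≡ 76·8 = 608 = 4·125 + 108 ≡ 108 (mod 125).
Check: f(108) = 51·108 + 99 = 5607 = 44·125 + 107 ≡ 107 (mod 125).

108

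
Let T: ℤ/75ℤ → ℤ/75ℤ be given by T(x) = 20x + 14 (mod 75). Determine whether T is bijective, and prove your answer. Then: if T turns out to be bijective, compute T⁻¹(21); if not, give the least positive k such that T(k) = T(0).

Recall that injectivity means: for all s, t in the domain, T(s) = T(t) implies s = t.
We have gcd(20, 75) = 5 > 1. Taking s = 0 and t = 15: T(0) = 14 and T(15) = 20·15 + 14 = 314 ≡ 14 (mod 75).
So T(0) = T(15) while 0 ≠ 15, hence T is not injective, hence not bijective.
Since T is not bijective, we find the least positive k with T(k) = T(0): this means 20k ≡ 0 (mod 75), i.e. 75 ∣ 20k. Since gcd(20, 75) = 5, dividing through by 5 this holds exactly when 15 ∣ 4k, and as gcd(4, 15) = 1, exactly when 15 ∣ k.
The smallest positive such k is 15.

15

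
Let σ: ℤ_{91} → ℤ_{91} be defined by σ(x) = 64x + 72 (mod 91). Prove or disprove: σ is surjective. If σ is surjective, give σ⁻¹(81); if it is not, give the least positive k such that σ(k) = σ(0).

30

Since gcd(64, 91) = 1, 64 is invertible modulo 91. Euclid's algorithm: 91 = 1·64 + 27, 64 = 2·27 + 10, 27 = 2·10 + 7, 10 = 1·7 + 3, 7 = 2·3 + 1; back-substituting gives 1 = 64·64 − 45·91, so 64⁻¹ ≡ 64 (mod 91).
Then y ↦ 64(y − 72) is a two-sided inverse to σ, so every y ∈ ℤ_{91} has a preimage.
Hence σ is surjective.
Since σ is surjective, we find σ⁻¹(81): we need 64x ≡ 81 − 72 ≡ 9 (mod 91). Using 64⁻¹ = 64: x ≡ 64·9 = 576 = 6·91 + 30, so x = 30.
Check: σ(30) = 64·30 + 72 = 1992 = 21·91 + 81 ≡ 81 (mod 91).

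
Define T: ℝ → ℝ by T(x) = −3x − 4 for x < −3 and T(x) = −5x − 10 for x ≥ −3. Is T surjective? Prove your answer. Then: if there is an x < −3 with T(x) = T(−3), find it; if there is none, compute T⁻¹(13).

Both pieces are strictly decreasing (slopes −3 and −5), so each is injective on its own interval.
The left piece maps (−∞, −3) onto (5, ∞); the right piece maps [−3, ∞) onto (−∞, 5].
These images together cover ℝ, so T is surjective.
Because the two images are disjoint, no x < −3 has T(x) = T(−3), so we compute T⁻¹(13): 13 lies in (5, ∞), so solve −3x − 4 = 13: x = (13 + 4)/(−3) = −17/3.

-17/3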